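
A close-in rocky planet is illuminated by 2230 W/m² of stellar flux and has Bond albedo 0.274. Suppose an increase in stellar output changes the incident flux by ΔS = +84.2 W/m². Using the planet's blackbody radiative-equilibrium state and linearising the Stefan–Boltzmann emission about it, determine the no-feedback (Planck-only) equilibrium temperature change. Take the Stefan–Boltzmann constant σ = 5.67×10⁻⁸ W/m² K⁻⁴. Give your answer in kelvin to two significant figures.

2.7 K

Reference equilibrium: T_e = [S(1−α)/(4σ)]^(1/4) = 290.7 K.
TOA radiative forcing: ΔF = (1−α)ΔS/4 = 0.726·(+84.2)/4 = 15.28 W/m².
The Planck feedback parameter is 4σT_e³ = 5.570 W/m²/K.
ΔT₀ = ΔF/λ_P = 15.28/5.570 = 2.74 K.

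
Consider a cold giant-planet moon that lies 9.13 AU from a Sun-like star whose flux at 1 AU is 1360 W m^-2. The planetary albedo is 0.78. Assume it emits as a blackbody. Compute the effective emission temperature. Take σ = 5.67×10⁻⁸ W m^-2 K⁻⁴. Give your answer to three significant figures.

63.1 kelvin

By the inverse-square law, S = 1360/9.13² = 16.32 W m^-2.
The planet absorbs (1−α)S over its disc πR² and re-emits over 4πR², so the mean absorbed flux is (1−0.78)·16.32/4 = 0.8973 W m^-2.
Set σT⁴ = 0.8973 → T = (0.8973/σ)^(1/4) = 63.07 K.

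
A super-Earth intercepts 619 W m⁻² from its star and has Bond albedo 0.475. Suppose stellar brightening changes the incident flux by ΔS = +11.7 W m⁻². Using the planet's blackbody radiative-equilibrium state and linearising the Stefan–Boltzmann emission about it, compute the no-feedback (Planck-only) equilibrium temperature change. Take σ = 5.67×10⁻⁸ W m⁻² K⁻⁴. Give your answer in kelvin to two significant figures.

0.92 kelvin

The baseline emission temperature is T_e = 194.6 K.
TOA radiative forcing: ΔF = (1−α)ΔS/4 = 0.525·(+11.7)/4 = 1.536 W m⁻².
The Planck feedback parameter is 4σT_e³ = 1.670 W m⁻²/K.
So ΔT₀ = 1.536/1.670 = 0.919 K.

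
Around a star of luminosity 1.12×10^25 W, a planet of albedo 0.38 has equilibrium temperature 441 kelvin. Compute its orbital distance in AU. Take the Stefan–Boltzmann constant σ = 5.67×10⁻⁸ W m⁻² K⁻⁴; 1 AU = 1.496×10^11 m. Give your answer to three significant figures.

Energy balance gives S = 4σT⁴/(1−α) = 13840 W m⁻².
Then d = [L/(4πS)]^(1/2) = 8.026×10^9 m, i.e. 0.05365 AU.

0.0536 AU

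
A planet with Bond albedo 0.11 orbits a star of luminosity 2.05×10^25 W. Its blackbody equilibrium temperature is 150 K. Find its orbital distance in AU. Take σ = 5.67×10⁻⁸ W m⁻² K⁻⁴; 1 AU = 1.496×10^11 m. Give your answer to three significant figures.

0.752 AU

Energy balance gives S = 4σT⁴/(1−α) = 129.0 W m⁻².
S = L/(4πd²) → d = √(L/4πS) = √(2.05×10^25/(4π·129.0)) = 1.125×10^11 m = 0.7517 AU.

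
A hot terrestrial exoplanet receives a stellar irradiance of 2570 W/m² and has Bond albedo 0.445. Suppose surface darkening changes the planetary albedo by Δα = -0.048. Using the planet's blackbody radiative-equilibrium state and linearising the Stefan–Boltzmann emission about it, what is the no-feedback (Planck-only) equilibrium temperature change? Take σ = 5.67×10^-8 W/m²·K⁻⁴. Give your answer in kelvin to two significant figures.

6.1 kelvin

Reference equilibrium: T_e = [S(1−α)/(4σ)]^(1/4) = 281.6 K.
ΔF = −(S/4)Δα = −(2570/4)×(-0.048) = 30.84 W/m².
The Planck feedback parameter is 4σT_e³ = 5.065 W/m²/K.
So ΔT₀ = 30.84/5.065 = 6.09 K.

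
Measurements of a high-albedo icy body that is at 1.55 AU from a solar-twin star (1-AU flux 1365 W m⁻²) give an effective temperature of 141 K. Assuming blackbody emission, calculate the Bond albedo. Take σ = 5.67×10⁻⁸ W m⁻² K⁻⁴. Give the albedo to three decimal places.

Irradiance scales as 1/d², so S = 1365 W m⁻² × (1/1.55)² = 568.2 W m⁻².
From σT⁴ = S(1−α)/4 we invert for α: 1−α = 4σT⁴/S.
4σT⁴ = 4·5.67×10⁻⁸·(141)⁴ = 89.64 W m⁻².
Hence α = 1 − 89.64/568.2 = 0.8422.

0.842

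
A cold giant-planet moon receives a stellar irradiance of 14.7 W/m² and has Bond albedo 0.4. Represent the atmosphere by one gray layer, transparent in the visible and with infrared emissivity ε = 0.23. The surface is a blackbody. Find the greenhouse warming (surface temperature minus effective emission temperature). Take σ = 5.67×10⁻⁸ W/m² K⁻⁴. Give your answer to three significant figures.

2.45 K

The planet radiates to space at T_e = [S(1−α)/(4σ)]^(1/4) = 78.97 K.
For a single slab of emissivity ε, T_s⁴ = 2T_e⁴/(2−ε); thus T_s = 78.97·(1.13)^(1/4) = 81.42 K.
T_s − T_e = 81.42 − 78.97 = 2.449 K.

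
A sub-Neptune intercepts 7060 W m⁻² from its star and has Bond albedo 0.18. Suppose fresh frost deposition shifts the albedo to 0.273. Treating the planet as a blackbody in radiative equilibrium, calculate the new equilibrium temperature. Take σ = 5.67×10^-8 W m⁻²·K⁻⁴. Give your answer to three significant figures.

With the new albedo, S(1−α₂)/4 = 1283 W m⁻², so T₂ = 387.9 K.

388 K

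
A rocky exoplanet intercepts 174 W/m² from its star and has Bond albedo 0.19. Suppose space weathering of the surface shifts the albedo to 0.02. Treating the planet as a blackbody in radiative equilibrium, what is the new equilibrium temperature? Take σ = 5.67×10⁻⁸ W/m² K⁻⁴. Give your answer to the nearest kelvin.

166 K

With the new albedo, S(1−α₂)/4 = 42.63 W/m², so T₂ = 165.6 K.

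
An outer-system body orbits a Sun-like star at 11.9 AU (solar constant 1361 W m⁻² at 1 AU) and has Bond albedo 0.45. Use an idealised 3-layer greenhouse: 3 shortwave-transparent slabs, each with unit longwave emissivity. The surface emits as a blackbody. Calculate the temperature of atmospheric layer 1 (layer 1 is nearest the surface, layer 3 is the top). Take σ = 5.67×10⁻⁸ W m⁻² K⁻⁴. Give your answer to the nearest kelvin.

91 K

By the inverse-square law, S = 1361/11.9² = 9.611 W m⁻².
Top-of-atmosphere balance: σT_e⁴ = S(1−α)/4 = 1.321 W m⁻² → T_e = 69.48 K.
The net upward flux σT_e⁴ is constant between every pair of levels, so T_k⁴ = (N+1−k)T_e⁴.
T_1 = (3)^(1/4)·69.48 = 91.44 K.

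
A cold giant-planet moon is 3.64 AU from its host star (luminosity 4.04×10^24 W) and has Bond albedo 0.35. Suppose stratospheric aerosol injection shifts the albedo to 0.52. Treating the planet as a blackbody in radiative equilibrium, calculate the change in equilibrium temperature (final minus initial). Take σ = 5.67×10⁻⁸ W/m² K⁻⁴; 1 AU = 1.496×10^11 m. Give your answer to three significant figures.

-3.06 K

Orbital distance: d = 3.64 AU = 5.445×10^11 m.
Spreading L over a sphere of radius d: S = 4.04×10^24/(4π·5.45×10^11²) = 1.084 W/m².
Initial: T₁ = [S(1−0.35)/(4σ)]^(1/4) = 41.98 K.
With α = 0.52, T₂ = 38.92 K.
Change: 38.92 − 41.98 = -3.065 K.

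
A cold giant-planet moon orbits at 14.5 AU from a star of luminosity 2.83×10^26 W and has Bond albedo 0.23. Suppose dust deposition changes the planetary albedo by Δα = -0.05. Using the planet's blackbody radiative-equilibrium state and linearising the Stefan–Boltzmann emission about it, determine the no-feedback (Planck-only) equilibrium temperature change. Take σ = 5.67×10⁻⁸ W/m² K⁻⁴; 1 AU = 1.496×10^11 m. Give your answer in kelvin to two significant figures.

1.0 K

Orbital distance: d = 14.5 AU = 2.169×10^12 m.
Flux at the orbit: S = L/(4πd²) = 2.83×10^26/(4π·(2.17×10^12)²) = 4.786 W/m².
Reference equilibrium: T_e = [S(1−α)/(4σ)]^(1/4) = 63.49 K.
The change in absorbed flux is Δ[S(1−α)/4] = −SΔα/4 = 0.05983 W/m².
Planck response: λ_P = 4σT_e³ = 4·5.67×10⁻⁸·(63.49)³ = 0.05804 W/m²/K.
So ΔT₀ = 0.05983/0.05804 = 1.03 K.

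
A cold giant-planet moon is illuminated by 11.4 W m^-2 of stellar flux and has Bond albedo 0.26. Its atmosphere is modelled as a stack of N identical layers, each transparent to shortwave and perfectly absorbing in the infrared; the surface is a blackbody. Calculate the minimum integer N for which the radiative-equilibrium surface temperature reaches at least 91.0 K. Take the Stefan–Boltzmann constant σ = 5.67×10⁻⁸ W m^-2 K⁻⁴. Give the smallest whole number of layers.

Top-of-atmosphere balance: σT_e⁴ = S(1−α)/4 = 2.109 W m^-2 → T_e = 78.10 K.
Need (N+1)T_e⁴ ≥ T_s⁴, i.e. N+1 ≥ (91.0/78.10)⁴ = 1.844.
The minimum whole number is N = 1.

1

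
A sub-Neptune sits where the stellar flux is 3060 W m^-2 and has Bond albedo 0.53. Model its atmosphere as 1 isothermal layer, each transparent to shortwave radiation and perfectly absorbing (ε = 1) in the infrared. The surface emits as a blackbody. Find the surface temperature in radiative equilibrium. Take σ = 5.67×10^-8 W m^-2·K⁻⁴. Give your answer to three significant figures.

336 K

OLR = S(1−α)/4 = 359.5 W m^-2; the top layer radiates at T_e = 282.2 K.
With N = 1 opaque layers, T_s = (N+1)^(1/4)·T_e = 2^(1/4)·282.2 = 335.6 K.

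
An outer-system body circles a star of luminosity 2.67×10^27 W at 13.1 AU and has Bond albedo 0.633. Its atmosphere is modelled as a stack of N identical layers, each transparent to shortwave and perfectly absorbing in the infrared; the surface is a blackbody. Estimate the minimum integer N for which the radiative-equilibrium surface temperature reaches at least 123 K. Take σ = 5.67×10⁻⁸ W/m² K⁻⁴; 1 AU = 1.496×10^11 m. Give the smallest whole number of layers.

2

Orbital distance: d = 13.1 AU = 1.960×10^12 m.
Spreading L over a sphere of radius d: S = 2.67×10^27/(4π·1.96×10^12²) = 55.32 W/m².
OLR = S(1−α)/4 = 5.076 W/m²; the top layer radiates at T_e = 97.27 K.
Need (N+1)T_e⁴ ≥ T_s⁴, i.e. N+1 ≥ (123/97.27)⁴ = 2.557.
Rounding up, N = 2.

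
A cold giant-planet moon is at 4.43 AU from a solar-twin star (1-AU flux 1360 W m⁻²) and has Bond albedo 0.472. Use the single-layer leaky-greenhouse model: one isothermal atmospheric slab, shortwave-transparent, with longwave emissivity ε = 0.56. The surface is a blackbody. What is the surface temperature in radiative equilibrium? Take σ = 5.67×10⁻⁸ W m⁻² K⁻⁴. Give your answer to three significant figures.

122 K

Flux at the orbit: S = 1360/(4.43)² = 69.30 W m⁻².
Effective emission temperature (TOA balance): σT_e⁴ = S(1−α)/4 = 9.148 W m⁻² → T_e = 112.7 K.
The surface balance (absorbed SW + ε·downward IR = σT_s⁴) with T_a⁴ = T_s⁴/2 reduces to T_s = T_e·[2/(2−ε)]^¼ = 122.3 K.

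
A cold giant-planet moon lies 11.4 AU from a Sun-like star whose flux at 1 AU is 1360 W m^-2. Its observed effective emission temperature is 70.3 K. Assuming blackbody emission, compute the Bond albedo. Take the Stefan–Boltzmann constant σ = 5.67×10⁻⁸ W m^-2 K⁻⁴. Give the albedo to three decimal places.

Flux at the orbit: S = 1360/(11.4)² = 10.46 W m^-2.
Rearranging the radiative balance, α = 1 − 4σT⁴/S.
σT⁴ = 1.385 W m^-2, so 4σT⁴ = 5.539 W m^-2.
1−α = 5.539/10.46 = 0.5293, so α = 0.4707.

0.471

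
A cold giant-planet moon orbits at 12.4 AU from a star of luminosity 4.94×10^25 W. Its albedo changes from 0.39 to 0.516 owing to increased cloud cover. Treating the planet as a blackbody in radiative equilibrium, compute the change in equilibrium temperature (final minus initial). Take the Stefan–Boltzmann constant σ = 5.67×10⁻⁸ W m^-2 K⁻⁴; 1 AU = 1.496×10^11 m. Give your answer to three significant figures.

d = 12.4 × 1.496×10^11 m = 1.855×10^12 m.
S = L/(4πd²) = 1.142 W m^-2.
Before: T₁ = [1.142·0.61/(4σ)]^(1/4) = 41.87 K.
After:  T₂ = [1.142·0.484/(4σ)]^(1/4) = 39.51 K.
Change: 39.51 − 41.87 = -2.353 K.

-2.35 K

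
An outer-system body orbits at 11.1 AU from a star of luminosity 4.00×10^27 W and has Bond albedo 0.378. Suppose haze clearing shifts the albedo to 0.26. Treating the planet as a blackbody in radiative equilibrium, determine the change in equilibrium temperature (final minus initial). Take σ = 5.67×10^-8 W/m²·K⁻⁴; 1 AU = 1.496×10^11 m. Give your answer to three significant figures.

5.92 K

Orbital distance: d = 11.1 AU = 1.661×10^12 m.
Spreading L over a sphere of radius d: S = 4.00×10^27/(4π·1.66×10^12²) = 115.4 W/m².
Initial: T₁ = [S(1−0.378)/(4σ)]^(1/4) = 133.4 K.
With α = 0.26, T₂ = 139.3 K.
ΔT = T₂ − T₁ = 5.920 K.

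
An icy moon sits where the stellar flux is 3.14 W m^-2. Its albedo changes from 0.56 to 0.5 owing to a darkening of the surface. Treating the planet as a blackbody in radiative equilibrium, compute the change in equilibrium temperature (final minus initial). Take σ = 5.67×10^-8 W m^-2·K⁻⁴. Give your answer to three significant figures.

With α = 0.56, T₁ = 49.68 K.
With α = 0.5, T₂ = 51.29 K.
Change: 51.29 − 49.68 = 1.613 K.

1.61 K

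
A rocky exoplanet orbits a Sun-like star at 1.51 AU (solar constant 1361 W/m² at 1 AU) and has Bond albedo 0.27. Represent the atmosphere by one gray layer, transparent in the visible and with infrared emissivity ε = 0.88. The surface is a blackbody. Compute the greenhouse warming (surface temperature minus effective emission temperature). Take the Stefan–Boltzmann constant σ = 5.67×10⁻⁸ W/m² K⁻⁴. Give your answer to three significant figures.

32.7 K

By the inverse-square law, S = 1361/1.51² = 596.9 W/m².
At the top of the atmosphere, σT_e⁴ = S(1−α)/4 = 108.9 W/m², giving T_e = 209.4 K.
For a single slab of emissivity ε, T_s⁴ = 2T_e⁴/(2−ε); thus T_s = 209.4·(1.786)^(1/4) = 242.0 K.
Greenhouse warming: T_s − T_e = 32.66 K.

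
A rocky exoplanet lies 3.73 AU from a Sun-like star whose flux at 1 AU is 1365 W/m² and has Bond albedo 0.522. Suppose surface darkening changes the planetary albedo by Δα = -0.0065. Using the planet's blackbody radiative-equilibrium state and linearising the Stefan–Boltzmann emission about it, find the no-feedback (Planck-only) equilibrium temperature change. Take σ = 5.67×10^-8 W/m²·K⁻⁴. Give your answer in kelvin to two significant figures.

0.41 K

By the inverse-square law, S = 1365/3.73² = 98.11 W/m².
Unperturbed T_e = [98.11·(1−0.522)/(4σ)]^¼ = 119.9 K.
TOA radiative forcing: ΔF = −S·Δα/4 = −98.11·(-0.0065)/4 = 0.1594 W/m².
Planck response: λ_P = 4σT_e³ = 4·5.67×10⁻⁸·(119.9)³ = 0.3911 W/m²/K.
ΔT₀ = ΔF/λ_P = 0.1594/0.3911 = 0.408 K.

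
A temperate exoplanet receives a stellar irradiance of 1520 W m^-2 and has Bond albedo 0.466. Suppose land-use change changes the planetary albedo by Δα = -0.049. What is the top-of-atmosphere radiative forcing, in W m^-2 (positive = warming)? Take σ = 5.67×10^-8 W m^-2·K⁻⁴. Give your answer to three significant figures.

18.6 W m^-2

The change in absorbed flux is Δ[S(1−α)/4] = −SΔα/4 = 18.62 W m^-2.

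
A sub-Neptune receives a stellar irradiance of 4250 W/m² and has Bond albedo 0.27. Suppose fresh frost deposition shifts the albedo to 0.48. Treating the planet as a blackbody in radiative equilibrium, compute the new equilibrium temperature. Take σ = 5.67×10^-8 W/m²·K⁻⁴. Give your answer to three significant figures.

With the new albedo, S(1−α₂)/4 = 552.5 W/m², so T₂ = 314.2 K.

314 K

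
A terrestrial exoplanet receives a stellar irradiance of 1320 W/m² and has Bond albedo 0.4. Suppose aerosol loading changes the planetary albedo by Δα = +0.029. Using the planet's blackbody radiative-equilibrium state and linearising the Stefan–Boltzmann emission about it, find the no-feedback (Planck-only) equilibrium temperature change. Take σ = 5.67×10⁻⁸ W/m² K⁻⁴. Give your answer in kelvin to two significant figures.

-2.9 K

The baseline emission temperature is T_e = 243.1 K.
TOA radiative forcing: ΔF = −S·Δα/4 = −1320·(+0.029)/4 = -9.570 W/m².
Planck response: λ_P = 4σT_e³ = 4·5.67×10⁻⁸·(243.1)³ = 3.258 W/m²/K.
Hence the no-feedback warming is ΔF/(4σT_e³) = -2.94 K.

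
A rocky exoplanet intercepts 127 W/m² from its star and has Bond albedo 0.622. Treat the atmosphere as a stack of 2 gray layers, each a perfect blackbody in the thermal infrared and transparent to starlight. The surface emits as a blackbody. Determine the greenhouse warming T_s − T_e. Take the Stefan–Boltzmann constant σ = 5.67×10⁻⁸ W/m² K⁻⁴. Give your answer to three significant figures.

38.1 K

Top-of-atmosphere balance: σT_e⁴ = S(1−α)/4 = 12.00 W/m² → T_e = 120.6 K.
T_s = (N+1)^(1/4)·T_e = 158.7 K.
Warming: T_s − T_e = 38.12 K.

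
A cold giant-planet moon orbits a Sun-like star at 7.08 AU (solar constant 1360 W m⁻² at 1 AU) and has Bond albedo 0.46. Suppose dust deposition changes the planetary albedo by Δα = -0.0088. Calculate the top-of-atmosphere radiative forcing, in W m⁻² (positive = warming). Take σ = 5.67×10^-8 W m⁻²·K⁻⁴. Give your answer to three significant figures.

0.0597 W m⁻²

Flux at the orbit: S = 1360/(7.08)² = 27.13 W m⁻².
The change in absorbed flux is Δ[S(1−α)/4] = −SΔα/4 = 0.05969 W m⁻².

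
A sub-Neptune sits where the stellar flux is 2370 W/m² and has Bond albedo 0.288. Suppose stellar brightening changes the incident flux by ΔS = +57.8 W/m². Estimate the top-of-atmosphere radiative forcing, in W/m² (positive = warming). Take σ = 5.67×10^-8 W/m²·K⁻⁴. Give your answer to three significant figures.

Only a fraction (1−α) is absorbed and it's spread over 4πR², so ΔF = (1−α)ΔS/4 = 10.29 W/m².

10.3 W/m²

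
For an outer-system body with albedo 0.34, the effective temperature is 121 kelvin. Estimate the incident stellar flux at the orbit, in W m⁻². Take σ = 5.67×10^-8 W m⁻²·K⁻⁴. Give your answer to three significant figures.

From S(1−α)/4 = σT⁴: S = 4σT⁴/(1−α).
The emitted flux is σT⁴ = 12.15 W m⁻².
S = 4·12.15/0.66 = 73.66 W m⁻².

73.7 W m⁻²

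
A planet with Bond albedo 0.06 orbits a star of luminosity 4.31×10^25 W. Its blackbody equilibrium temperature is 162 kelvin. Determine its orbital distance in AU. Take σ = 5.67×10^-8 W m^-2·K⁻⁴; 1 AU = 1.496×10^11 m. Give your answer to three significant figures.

Required flux: S = 4σT⁴/(1−α) = 166.2 W m^-2.
S = L/(4πd²) → d = √(L/4πS) = √(4.31×10^25/(4π·166.2)) = 1.437×10^11 m = 0.9603 AU.

0.960 AU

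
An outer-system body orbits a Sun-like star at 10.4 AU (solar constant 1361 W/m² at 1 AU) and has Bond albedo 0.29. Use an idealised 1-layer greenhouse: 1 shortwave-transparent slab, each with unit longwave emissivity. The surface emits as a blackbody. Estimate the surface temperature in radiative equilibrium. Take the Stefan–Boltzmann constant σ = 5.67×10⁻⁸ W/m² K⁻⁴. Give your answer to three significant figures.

94.2 kelvin

Flux at the orbit: S = 1361/(10.4)² = 12.58 W/m².
Top-of-atmosphere balance: σT_e⁴ = S(1−α)/4 = 2.234 W/m² → T_e = 79.22 K.
With N = 1 opaque layers, T_s = (N+1)^(1/4)·T_e = 2^(1/4)·79.22 = 94.21 K.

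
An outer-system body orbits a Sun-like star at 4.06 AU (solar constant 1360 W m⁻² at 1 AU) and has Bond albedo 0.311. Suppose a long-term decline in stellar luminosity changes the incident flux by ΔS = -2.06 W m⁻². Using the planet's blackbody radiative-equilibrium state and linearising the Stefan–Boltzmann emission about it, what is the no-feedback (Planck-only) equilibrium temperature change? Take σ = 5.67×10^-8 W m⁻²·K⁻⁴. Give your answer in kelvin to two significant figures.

-0.79 K

Irradiance scales as 1/d², so S = 1360 W m⁻² × (1/4.06)² = 82.51 W m⁻².
The baseline emission temperature is T_e = 125.8 K.
TOA radiative forcing: ΔF = (1−α)ΔS/4 = 0.689·(-2.06)/4 = -0.3548 W m⁻².
Linearising σT⁴ gives d(σT⁴)/dT = 4σT_e³ = 0.4518 W m⁻² per K.
ΔT₀ = ΔF/λ_P = -0.3548/0.4518 = -0.785 K.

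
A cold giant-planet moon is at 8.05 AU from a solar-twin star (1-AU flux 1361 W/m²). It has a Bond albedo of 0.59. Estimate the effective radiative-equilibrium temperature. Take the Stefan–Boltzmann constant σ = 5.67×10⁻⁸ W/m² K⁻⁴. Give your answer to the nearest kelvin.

78 kelvin

By the inverse-square law, S = 1361/8.05² = 21.00 W/m².
Averaging over the sphere, the absorbed flux is S(1−α)/4 = 2.153 W/m².
Balancing against σT⁴: T = (2.153/5.67×10⁻⁸)^(1/4) = 78.50 K.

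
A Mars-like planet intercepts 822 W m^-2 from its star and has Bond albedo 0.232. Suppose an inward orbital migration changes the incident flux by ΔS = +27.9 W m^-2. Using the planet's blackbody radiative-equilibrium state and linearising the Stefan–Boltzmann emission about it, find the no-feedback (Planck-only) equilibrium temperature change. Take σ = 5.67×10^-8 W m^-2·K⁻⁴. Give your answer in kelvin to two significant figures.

1.9 K

The baseline emission temperature is T_e = 229.7 K.
ΔF = Δ[S(1−α)]/4 = (1−0.232)·+27.9/4 = 5.357 W m^-2.
Planck response: λ_P = 4σT_e³ = 4·5.67×10⁻⁸·(229.7)³ = 2.748 W m^-2/K.
Hence the no-feedback warming is ΔF/(4σT_e³) = 1.95 K.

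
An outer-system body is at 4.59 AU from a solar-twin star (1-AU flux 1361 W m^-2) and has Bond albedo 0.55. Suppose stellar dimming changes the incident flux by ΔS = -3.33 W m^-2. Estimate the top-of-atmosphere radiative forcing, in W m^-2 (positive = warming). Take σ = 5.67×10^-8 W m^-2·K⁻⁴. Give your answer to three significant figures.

By the inverse-square law, S = 1361/4.59² = 64.60 W m^-2.
Only a fraction (1−α) is absorbed and it's spread over 4πR², so ΔF = (1−α)ΔS/4 = -0.3746 W m^-2.

-0.375 W m^-2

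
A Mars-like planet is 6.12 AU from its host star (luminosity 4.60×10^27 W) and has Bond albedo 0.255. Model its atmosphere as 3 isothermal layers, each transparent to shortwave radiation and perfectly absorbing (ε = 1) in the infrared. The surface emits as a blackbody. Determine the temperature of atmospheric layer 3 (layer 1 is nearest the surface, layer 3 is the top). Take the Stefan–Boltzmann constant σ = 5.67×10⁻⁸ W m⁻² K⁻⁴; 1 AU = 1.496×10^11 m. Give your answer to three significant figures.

d = 6.12 × 1.496×10^11 m = 9.156×10^11 m.
Flux at the orbit: S = L/(4πd²) = 4.60×10^27/(4π·(9.16×10^11)²) = 436.7 W m⁻².
The effective emission temperature is T_e = [S(1−α)/(4σ)]^¼ = 194.6 K.
In the N-layer model, layer k (counted from the surface) has T_k = (N+1−k)^(1/4)·T_e.
With k = 3: T_3 = (3+1−3)^¼·194.6 K = 194.6 K.

195 kelvin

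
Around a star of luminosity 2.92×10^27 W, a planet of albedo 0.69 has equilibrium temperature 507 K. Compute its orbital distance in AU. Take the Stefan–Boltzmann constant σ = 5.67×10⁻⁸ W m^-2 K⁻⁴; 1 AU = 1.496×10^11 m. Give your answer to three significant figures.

0.463 AU

Energy balance gives S = 4σT⁴/(1−α) = 48340 W m^-2.
S = L/(4πd²) → d = √(L/4πS) = √(2.92×10^27/(4π·48340)) = 6.933×10^10 m = 0.4634 AU.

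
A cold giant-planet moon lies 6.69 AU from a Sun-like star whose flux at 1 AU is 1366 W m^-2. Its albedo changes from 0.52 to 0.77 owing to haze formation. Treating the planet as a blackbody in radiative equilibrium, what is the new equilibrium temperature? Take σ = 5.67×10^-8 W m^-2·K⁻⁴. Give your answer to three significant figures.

74.6 K

Flux at the orbit: S = 1366/(6.69)² = 30.52 W m^-2.
New equilibrium: T₂ = [(1−0.77)·30.52/(4σ)]^(1/4) = 74.59 K.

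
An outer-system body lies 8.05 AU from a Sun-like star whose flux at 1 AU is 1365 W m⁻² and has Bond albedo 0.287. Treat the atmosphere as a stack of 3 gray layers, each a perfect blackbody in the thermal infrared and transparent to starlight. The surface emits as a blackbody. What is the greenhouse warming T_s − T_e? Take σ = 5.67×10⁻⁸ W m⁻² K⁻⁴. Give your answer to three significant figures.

Flux at the orbit: S = 1365/(8.05)² = 21.06 W m⁻².
OLR = S(1−α)/4 = 3.755 W m⁻²; the top layer radiates at T_e = 90.21 K.
Surface: T_s = (4)^¼·T_e = 127.6 K.
Warming: T_s − T_e = 37.37 K.

37.4 kelvin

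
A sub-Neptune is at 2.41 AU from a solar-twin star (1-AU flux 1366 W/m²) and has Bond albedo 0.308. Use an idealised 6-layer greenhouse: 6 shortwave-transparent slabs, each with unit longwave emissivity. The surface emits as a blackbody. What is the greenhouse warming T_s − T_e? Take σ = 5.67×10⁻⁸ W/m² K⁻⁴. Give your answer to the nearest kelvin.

By the inverse-square law, S = 1366/2.41² = 235.2 W/m².
OLR = S(1−α)/4 = 40.69 W/m²; the top layer radiates at T_e = 163.7 K.
Surface: T_s = (7)^¼·T_e = 266.2 K.
So the greenhouse effect raises the surface by 266.2 − 163.7 = 102.6 K.

103 kelvin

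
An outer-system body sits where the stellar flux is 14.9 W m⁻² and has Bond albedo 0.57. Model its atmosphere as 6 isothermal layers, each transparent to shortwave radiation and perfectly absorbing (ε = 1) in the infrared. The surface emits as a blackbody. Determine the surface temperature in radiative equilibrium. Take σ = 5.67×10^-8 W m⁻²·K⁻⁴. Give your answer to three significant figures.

Top-of-atmosphere balance: σT_e⁴ = S(1−α)/4 = 1.602 W m⁻² → T_e = 72.90 K.
Layer-by-layer balance gives σT_s⁴ = (N+1)σT_e⁴, so T_s = 7^¼·72.90 = 118.6 K.

119 kelvin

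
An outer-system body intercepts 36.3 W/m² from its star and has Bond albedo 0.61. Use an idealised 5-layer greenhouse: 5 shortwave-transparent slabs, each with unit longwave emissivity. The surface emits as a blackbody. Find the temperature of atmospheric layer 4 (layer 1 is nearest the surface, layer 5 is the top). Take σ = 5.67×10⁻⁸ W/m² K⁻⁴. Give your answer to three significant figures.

106 K

OLR = S(1−α)/4 = 3.539 W/m²; the top layer radiates at T_e = 88.89 K.
In the N-layer model, layer k (counted from the surface) has T_k = (N+1−k)^(1/4)·T_e.
T_4 = (2)^(1/4)·88.89 = 105.7 K.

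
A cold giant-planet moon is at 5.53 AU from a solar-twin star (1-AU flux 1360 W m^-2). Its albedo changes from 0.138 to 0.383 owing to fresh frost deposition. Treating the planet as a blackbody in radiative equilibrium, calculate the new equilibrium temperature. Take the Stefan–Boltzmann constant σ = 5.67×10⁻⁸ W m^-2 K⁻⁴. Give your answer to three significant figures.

105 K

By the inverse-square law, S = 1360/5.53² = 44.47 W m^-2.
New equilibrium: T₂ = [(1−0.383)·44.47/(4σ)]^(1/4) = 104.9 K.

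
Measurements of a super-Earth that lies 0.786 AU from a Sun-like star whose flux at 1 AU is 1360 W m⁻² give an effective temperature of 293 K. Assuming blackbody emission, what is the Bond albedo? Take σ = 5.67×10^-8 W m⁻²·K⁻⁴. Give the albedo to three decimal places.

By the inverse-square law, S = 1360/0.786² = 2201 W m⁻².
Rearranging the radiative balance, α = 1 − 4σT⁴/S.
4σT⁴ = 4·5.67×10⁻⁸·(293)⁴ = 1672 W m⁻².
Hence α = 1 − 1672/2201 = 0.2407.

0.241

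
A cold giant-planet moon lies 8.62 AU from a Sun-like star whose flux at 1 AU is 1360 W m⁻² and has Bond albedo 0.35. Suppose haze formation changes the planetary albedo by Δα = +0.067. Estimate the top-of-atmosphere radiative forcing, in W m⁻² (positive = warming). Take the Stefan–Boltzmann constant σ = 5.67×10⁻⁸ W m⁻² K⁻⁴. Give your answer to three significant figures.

Flux at the orbit: S = 1360/(8.62)² = 18.30 W m⁻².
TOA radiative forcing: ΔF = −S·Δα/4 = −18.30·(+0.067)/4 = -0.3066 W m⁻².

-0.307 W m⁻²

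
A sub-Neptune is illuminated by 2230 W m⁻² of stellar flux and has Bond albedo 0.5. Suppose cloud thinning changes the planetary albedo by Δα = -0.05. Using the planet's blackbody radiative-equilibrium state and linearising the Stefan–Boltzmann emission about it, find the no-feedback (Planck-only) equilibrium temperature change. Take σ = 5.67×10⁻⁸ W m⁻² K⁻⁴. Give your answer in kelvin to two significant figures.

The baseline emission temperature is T_e = 264.8 K.
TOA radiative forcing: ΔF = −S·Δα/4 = −2230·(-0.05)/4 = 27.88 W m⁻².
The Planck feedback parameter is 4σT_e³ = 4.211 W m⁻²/K.
So ΔT₀ = 27.88/4.211 = 6.62 K.

6.6 K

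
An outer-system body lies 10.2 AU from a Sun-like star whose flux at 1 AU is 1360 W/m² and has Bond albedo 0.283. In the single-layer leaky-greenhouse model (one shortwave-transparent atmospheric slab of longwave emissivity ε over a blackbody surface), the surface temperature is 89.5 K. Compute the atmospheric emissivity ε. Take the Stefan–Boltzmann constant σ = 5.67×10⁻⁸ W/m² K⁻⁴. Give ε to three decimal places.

Flux at the orbit: S = 1360/(10.2)² = 13.07 W/m².
TOA balance gives T_e = 80.18 K.
Inverting T_s⁴ = 2T_e⁴/(2−ε): (T_e/T_s)⁴ = 0.6441, so ε = 2(1 − 0.6441) = 0.7119.

0.712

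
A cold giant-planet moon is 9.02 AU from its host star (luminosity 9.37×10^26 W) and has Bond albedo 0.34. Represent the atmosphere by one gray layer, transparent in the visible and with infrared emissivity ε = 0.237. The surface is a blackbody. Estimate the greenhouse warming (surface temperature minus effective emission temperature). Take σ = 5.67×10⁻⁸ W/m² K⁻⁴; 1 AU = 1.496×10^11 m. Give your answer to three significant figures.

Orbital distance: d = 9.02 AU = 1.349×10^12 m.
S = L/(4πd²) = 40.95 W/m².
At the top of the atmosphere, σT_e⁴ = S(1−α)/4 = 6.757 W/m², giving T_e = 104.5 K.
For a single slab of emissivity ε, T_s⁴ = 2T_e⁴/(2−ε); thus T_s = 104.5·(1.134)^(1/4) = 107.8 K.
T_s − T_e = 107.8 − 104.5 = 3.347 K.

3.35 K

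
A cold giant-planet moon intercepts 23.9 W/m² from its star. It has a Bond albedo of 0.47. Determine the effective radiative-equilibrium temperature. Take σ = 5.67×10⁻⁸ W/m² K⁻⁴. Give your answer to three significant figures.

Averaging over the sphere, the absorbed flux is S(1−α)/4 = 3.167 W/m².
Set σT⁴ = 3.167 → T = (3.167/σ)^(1/4) = 86.45 K.

86.4 K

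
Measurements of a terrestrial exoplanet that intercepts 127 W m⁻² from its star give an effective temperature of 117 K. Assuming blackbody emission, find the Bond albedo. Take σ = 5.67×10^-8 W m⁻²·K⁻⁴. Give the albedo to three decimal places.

From σT⁴ = S(1−α)/4 we invert for α: 1−α = 4σT⁴/S.
4σT⁴ = 4·5.67×10⁻⁸·(117)⁴ = 42.50 W m⁻².
Hence α = 1 − 42.50/127.0 = 0.6654.

0.665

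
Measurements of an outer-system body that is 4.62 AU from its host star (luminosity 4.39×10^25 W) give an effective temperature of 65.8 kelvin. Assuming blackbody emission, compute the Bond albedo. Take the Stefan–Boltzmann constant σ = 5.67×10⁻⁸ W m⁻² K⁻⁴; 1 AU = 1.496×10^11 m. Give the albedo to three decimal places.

0.419

d = 4.62 × 1.496×10^11 m = 6.912×10^11 m.
S = L/(4πd²) = 7.313 W m⁻².
Energy balance: S(1−α)/4 = σT⁴, so 1−α = 4σT⁴/S.
σT⁴ = 1.063 W m⁻², so 4σT⁴ = 4.252 W m⁻².
1−α = 4.252/7.313 = 0.5814, so α = 0.4186.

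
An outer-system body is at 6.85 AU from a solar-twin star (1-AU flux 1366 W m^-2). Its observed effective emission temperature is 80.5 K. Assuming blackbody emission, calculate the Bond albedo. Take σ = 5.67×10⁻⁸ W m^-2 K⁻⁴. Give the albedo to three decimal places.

Irradiance scales as 1/d², so S = 1366 W m^-2 × (1/6.85)² = 29.11 W m^-2.
From σT⁴ = S(1−α)/4 we invert for α: 1−α = 4σT⁴/S.
4σT⁴ = 4·5.67×10⁻⁸·(80.5)⁴ = 9.524 W m^-2.
1−α = 9.524/29.11 = 0.3272, so α = 0.6728.

0.673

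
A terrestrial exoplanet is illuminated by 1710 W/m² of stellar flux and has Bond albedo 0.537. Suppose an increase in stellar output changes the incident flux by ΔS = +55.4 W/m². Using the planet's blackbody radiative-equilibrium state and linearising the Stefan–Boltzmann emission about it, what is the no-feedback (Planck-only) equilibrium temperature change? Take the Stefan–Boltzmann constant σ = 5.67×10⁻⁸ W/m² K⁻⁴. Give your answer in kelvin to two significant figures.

Reference equilibrium: T_e = [S(1−α)/(4σ)]^(1/4) = 243.1 K.
Only a fraction (1−α) is absorbed and it's spread over 4πR², so ΔF = (1−α)ΔS/4 = 6.413 W/m².
Linearising σT⁴ gives d(σT⁴)/dT = 4σT_e³ = 3.257 W/m² per K.
Hence the no-feedback warming is ΔF/(4σT_e³) = 1.97 K.

2.0 kelvin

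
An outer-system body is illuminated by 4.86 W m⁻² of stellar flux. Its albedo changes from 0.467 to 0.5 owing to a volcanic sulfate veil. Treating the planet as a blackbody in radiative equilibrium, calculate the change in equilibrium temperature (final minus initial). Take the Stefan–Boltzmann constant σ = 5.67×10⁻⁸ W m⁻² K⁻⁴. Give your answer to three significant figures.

-0.922 K

Before: T₁ = [4.860·0.533/(4σ)]^(1/4) = 58.13 K.
With α = 0.5, T₂ = 57.21 K.
Change: 57.21 − 58.13 = -0.9215 K.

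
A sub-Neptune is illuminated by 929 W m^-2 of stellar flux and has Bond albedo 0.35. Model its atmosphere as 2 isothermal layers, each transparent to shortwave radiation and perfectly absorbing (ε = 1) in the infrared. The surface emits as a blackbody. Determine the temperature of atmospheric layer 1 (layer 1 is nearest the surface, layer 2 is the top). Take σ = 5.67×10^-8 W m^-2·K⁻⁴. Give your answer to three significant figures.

The effective emission temperature is T_e = [S(1−α)/(4σ)]^¼ = 227.2 K.
In the N-layer model, layer k (counted from the surface) has T_k = (N+1−k)^(1/4)·T_e.
T_1 = (2)^(1/4)·227.2 = 270.1 K.

270 K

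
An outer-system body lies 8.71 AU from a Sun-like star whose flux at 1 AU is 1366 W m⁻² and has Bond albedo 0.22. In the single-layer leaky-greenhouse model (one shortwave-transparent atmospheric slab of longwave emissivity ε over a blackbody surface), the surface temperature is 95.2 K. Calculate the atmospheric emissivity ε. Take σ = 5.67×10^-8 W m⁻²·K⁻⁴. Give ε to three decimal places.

Irradiance scales as 1/d², so S = 1366 W m⁻² × (1/8.71)² = 18.01 W m⁻².
TOA balance gives T_e = 88.71 K.
Inverting T_s⁴ = 2T_e⁴/(2−ε): (T_e/T_s)⁴ = 0.7539, so ε = 2(1 − 0.7539) = 0.4922.

0.492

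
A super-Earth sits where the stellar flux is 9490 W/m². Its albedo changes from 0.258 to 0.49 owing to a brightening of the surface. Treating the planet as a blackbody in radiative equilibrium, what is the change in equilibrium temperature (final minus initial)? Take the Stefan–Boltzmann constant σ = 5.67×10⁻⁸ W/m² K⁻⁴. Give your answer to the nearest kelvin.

Before: T₁ = [9490·0.742/(4σ)]^(1/4) = 419.8 K.
Final:   T₂ = [S(1−0.49)/(4σ)]^(1/4) = 382.2 K.
ΔT = T₂ − T₁ = -37.56 K.

-38 kelvin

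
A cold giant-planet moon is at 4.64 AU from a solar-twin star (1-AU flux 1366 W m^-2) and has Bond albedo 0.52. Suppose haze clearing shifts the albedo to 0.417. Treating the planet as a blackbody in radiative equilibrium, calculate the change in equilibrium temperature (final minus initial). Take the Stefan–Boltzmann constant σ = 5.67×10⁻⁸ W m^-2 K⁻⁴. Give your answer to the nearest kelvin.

Irradiance scales as 1/d², so S = 1366 W m^-2 × (1/4.64)² = 63.45 W m^-2.
Before: T₁ = [63.45·0.48/(4σ)]^(1/4) = 107.6 K.
After:  T₂ = [63.45·0.583/(4σ)]^(1/4) = 113.0 K.
ΔT = T₂ − T₁ = 5.361 K.

5 kelvin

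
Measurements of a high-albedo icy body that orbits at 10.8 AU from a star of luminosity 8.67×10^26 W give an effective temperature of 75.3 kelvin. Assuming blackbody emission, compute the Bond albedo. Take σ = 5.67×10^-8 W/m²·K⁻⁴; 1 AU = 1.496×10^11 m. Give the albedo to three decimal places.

0.724

d = 10.8 × 1.496×10^11 m = 1.616×10^12 m.
Flux at the orbit: S = L/(4πd²) = 8.67×10^26/(4π·(1.62×10^12)²) = 26.43 W/m².
Energy balance: S(1−α)/4 = σT⁴, so 1−α = 4σT⁴/S.
σT⁴ = 1.823 W/m², so 4σT⁴ = 7.292 W/m².
1−α = 7.292/26.43 = 0.2759, so α = 0.7241.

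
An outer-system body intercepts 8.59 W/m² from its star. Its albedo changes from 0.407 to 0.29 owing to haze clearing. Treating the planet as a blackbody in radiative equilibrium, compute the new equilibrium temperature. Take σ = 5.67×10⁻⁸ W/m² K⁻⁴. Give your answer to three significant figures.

With the new albedo, S(1−α₂)/4 = 1.525 W/m², so T₂ = 72.01 K.

72.0 K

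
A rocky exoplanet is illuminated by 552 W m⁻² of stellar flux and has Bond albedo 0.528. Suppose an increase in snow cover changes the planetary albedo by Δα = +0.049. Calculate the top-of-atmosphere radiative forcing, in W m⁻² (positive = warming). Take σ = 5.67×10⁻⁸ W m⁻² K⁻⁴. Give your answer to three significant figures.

-6.76 W m⁻²

ΔF = −(S/4)Δα = −(552.0/4)×(+0.049) = -6.762 W m⁻².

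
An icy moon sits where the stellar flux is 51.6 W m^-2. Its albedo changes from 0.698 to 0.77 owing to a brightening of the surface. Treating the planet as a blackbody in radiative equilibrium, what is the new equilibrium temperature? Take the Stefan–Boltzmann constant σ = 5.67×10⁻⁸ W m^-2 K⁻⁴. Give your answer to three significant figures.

85.1 K

New equilibrium: T₂ = [(1−0.77)·51.60/(4σ)]^(1/4) = 85.05 K.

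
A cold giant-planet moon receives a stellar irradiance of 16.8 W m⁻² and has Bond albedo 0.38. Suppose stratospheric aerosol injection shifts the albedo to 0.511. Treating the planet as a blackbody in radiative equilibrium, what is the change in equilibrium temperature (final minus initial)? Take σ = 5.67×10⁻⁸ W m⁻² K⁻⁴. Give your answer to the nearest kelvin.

Before: T₁ = [16.80·0.62/(4σ)]^(1/4) = 82.32 K.
With α = 0.511, T₂ = 77.58 K.
ΔT = T₂ − T₁ = -4.743 K.

-5 K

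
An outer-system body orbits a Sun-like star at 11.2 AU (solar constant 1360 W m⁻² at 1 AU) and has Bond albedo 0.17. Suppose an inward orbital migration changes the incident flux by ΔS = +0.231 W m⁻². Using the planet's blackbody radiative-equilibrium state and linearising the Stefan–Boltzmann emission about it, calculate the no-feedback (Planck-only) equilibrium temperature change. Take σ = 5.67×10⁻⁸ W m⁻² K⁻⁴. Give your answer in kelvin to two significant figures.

Irradiance scales as 1/d², so S = 1360 W m⁻² × (1/11.2)² = 10.84 W m⁻².
Reference equilibrium: T_e = [S(1−α)/(4σ)]^(1/4) = 79.37 K.
TOA radiative forcing: ΔF = (1−α)ΔS/4 = 0.83·(+0.231)/4 = 0.04793 W m⁻².
Planck response: λ_P = 4σT_e³ = 4·5.67×10⁻⁸·(79.37)³ = 0.1134 W m⁻²/K.
So ΔT₀ = 0.04793/0.1134 = 0.423 K.

0.42 kelvin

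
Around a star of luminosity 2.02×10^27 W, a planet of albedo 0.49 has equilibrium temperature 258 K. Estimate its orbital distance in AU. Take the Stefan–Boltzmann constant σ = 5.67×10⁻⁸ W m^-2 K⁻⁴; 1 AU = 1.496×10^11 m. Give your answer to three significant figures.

Required flux: S = 4σT⁴/(1−α) = 1970 W m^-2.
From L = 4πd²S, d = √(2.02×10^27/(4π·1970)) = 2.856×10^11 m = 1.909 AU.

1.91 AU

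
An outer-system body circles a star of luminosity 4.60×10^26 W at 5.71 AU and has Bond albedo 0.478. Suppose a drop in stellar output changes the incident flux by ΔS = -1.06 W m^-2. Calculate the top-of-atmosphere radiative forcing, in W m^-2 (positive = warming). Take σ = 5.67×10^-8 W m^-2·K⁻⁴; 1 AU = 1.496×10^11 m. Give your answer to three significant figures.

d = 5.71 × 1.496×10^11 m = 8.542×10^11 m.
Spreading L over a sphere of radius d: S = 4.60×10^26/(4π·8.54×10^11²) = 50.17 W m^-2.
TOA radiative forcing: ΔF = (1−α)ΔS/4 = 0.522·(-1.06)/4 = -0.1383 W m^-2.

-0.138 W m^-2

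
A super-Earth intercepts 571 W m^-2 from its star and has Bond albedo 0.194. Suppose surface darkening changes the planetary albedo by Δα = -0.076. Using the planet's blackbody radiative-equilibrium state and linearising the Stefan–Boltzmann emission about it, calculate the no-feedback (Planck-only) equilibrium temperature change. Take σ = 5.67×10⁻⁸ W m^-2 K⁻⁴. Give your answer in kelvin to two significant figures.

5.0 K

Reference equilibrium: T_e = [S(1−α)/(4σ)]^(1/4) = 212.2 K.
TOA radiative forcing: ΔF = −S·Δα/4 = −571.0·(-0.076)/4 = 10.85 W m^-2.
Linearising σT⁴ gives d(σT⁴)/dT = 4σT_e³ = 2.168 W m^-2 per K.
ΔT₀ = ΔF/λ_P = 10.85/2.168 = 5.00 K.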